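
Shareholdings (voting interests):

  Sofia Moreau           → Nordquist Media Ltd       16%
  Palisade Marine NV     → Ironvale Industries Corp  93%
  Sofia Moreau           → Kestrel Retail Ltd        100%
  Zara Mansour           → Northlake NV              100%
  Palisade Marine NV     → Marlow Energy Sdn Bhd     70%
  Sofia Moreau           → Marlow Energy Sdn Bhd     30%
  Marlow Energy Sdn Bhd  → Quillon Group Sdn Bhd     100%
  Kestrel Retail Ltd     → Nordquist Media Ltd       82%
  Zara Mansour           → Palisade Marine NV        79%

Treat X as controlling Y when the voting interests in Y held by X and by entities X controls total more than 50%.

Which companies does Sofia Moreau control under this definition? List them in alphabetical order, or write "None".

Kestrel Retail Ltd, Nordquist Media Ltd

Sofia holds 100% of Kestrel, so Sofia controls Kestrel.
Kestrel and Sofia together hold 82% + 16% = 98% of Nordquist, so Sofia controls Nordquist.
No other company's threshold is met.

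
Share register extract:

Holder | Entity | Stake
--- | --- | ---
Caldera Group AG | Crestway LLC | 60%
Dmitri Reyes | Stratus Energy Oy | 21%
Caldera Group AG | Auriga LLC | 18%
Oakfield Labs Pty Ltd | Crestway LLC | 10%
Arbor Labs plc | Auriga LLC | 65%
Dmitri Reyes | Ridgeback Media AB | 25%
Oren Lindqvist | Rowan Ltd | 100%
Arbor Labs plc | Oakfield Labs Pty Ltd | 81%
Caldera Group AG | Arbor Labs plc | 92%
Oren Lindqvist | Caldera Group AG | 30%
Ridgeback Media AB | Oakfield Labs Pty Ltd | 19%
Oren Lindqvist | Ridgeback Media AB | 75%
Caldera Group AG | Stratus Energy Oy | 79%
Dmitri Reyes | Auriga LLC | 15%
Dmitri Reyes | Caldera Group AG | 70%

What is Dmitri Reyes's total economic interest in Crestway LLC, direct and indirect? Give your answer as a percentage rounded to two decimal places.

Dmitri reaches Crestway along 3 paths.
Via Caldera: 70% × 60% = 42%.
Via Caldera → Arbor → Oakfield: 70% × 92% × 81% × 10% = 5.2164%.
Via Ridgeback → Oakfield: 25% × 19% × 10% = 0.475%.
Total: 42% + 5.2164% + 0.475% = 47.6914%.
Rounded: 47.69%.

47.69%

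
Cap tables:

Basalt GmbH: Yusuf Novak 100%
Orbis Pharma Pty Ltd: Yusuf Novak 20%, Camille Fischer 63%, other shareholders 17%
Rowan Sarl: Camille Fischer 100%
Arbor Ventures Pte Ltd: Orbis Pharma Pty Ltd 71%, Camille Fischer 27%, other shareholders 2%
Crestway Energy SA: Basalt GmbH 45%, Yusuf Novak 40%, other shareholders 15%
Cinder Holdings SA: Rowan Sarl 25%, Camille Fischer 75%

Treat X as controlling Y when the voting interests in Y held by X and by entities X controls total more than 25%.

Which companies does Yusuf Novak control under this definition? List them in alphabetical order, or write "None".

Basalt GmbH, Crestway Energy SA

Yusuf holds 100% of Basalt, so Yusuf controls Basalt.
Basalt and Yusuf together hold 45% + 40% = 85% of Crestway, so Yusuf controls Crestway.
No other company's threshold is met.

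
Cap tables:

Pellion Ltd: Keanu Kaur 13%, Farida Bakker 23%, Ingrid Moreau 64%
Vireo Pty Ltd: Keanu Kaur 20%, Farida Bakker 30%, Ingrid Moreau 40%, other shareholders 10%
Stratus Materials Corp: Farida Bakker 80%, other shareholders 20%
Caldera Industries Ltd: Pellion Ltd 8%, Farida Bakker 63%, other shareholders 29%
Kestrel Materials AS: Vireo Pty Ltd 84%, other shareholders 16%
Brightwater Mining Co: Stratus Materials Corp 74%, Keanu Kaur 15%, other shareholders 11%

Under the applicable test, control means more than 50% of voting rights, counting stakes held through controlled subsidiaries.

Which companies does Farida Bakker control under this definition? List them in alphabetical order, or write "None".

Brightwater Mining Co, Caldera Industries Ltd, Stratus Materials Corp

Farida holds 80% of Stratus, so Farida controls Stratus.
Farida holds 63% of Caldera, so Farida controls Caldera.
Stratus holds 74% of Brightwater, so Farida controls Brightwater.
No other company's threshold is met.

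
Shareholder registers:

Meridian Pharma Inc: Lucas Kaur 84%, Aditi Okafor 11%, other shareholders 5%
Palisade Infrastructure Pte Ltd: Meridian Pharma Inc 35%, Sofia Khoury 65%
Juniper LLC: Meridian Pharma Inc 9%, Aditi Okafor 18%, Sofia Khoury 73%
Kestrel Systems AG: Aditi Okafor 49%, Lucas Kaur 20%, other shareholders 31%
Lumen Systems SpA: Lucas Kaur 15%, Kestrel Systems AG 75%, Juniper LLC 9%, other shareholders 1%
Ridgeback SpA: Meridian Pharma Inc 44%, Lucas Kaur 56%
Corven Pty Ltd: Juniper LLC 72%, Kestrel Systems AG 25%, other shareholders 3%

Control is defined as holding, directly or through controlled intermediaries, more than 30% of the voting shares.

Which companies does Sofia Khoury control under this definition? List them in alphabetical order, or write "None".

Sofia holds 65% of Palisade, so Sofia controls Palisade.
Sofia holds 73% of Juniper, so Sofia controls Juniper.
Juniper holds 72% of Corven, so Sofia controls Corven.
No other company's threshold is met.

Corven Pty Ltd, Juniper LLC, Palisade Infrastructure Pte Ltd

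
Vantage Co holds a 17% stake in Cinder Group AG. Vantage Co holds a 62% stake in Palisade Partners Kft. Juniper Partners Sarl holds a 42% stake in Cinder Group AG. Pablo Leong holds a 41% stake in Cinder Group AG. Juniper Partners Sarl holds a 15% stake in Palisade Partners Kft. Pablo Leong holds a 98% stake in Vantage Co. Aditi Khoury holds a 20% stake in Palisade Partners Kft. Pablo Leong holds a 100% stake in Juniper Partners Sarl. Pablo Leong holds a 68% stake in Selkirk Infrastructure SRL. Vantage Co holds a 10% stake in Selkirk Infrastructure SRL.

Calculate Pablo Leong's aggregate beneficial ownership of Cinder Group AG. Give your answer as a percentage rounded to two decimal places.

99.66%

Pablo reaches Cinder along 3 paths.
Via Juniper: 100% × 42% = 42%.
Via Vantage: 98% × 17% = 16.66%.
Direct stake: 41% = 41%.
Total: 42% + 16.66% + 41% = 99.66%.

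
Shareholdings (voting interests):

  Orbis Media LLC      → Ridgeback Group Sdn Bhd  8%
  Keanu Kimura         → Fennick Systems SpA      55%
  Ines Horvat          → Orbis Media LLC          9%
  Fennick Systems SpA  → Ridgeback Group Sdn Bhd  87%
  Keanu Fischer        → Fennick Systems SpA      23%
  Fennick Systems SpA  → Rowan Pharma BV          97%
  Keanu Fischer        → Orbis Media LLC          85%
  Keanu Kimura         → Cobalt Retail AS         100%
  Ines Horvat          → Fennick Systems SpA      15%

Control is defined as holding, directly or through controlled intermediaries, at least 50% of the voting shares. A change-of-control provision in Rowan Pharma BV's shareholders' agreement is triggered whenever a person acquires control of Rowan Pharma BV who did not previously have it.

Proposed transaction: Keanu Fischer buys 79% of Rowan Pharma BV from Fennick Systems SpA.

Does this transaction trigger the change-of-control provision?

The purchase adds only to Keanu Fischer's holdings (Fennick's stake shrinks), so Keanu Fischer is the only person who could newly come to control Rowan.
Keanu Fischer holds 85% of Orbis, so Keanu Fischer controls Orbis.
Neither Keanu Fischer nor any entity Keanu Fischer controls holds any voting interest in Rowan.
So before the transaction, Keanu Fischer does not control Rowan.
After the purchase, Keanu Fischer holds 79% of Rowan directly, and Fennick's stake falls to 18%.
Keanu Fischer holds 79% of Rowan, so Keanu Fischer controls Rowan.
Keanu Fischer did not control Rowan before and does after, so the clause is triggered.

Yes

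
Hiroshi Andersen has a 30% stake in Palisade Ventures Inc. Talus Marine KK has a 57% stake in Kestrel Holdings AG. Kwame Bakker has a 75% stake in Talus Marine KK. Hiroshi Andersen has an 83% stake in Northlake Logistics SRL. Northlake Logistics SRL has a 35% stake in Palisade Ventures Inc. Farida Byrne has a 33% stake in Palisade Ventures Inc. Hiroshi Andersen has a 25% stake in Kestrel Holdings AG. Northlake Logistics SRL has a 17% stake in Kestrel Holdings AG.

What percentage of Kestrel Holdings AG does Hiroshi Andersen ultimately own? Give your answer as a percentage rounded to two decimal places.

39.11%

Hiroshi reaches Kestrel along 2 paths.
Direct stake: 25% = 25%.
Via Northlake: 83% × 17% = 14.11%.
Total: 25% + 14.11% = 39.11%.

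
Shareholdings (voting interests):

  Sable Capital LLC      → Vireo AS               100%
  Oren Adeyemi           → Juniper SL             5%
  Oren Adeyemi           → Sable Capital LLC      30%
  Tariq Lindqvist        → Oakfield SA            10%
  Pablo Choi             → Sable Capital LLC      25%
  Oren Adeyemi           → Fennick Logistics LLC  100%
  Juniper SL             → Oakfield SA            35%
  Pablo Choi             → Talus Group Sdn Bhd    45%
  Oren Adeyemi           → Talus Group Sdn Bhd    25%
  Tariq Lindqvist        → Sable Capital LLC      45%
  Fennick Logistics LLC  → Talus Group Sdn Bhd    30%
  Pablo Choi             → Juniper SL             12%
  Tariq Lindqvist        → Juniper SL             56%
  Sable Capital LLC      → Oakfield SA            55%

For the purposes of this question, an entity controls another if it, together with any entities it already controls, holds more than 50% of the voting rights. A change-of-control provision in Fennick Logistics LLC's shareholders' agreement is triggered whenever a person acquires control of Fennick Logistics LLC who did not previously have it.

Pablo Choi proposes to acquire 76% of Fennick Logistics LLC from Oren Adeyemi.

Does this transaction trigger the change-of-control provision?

The purchase adds only to Pablo's holdings (Oren's stake shrinks), so Pablo is the only person who could newly come to control Fennick.
Pablo's largest direct stake is 45% in Talus, which does not meet the threshold, so Pablo controls no company.
Neither Pablo nor any entity Pablo controls holds any voting interest in Fennick.
So before the transaction, Pablo does not control Fennick.
After the purchase, Pablo holds 76% of Fennick directly, and Oren's stake falls to 24%.
Pablo holds 76% of Fennick, so Pablo controls Fennick.
Pablo did not control Fennick before and does after, so the clause is triggered.

Yes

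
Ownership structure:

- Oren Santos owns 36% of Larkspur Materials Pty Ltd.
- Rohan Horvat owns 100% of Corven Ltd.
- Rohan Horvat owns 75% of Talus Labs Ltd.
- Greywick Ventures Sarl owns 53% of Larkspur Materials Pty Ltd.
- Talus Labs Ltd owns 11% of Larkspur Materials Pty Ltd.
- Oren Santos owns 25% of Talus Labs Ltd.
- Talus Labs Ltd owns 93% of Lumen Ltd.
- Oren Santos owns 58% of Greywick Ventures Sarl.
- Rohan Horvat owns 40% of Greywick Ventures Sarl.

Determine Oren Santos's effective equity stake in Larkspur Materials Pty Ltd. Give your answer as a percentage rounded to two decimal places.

Oren reaches Larkspur along 3 paths.
Via Greywick: 58% × 53% = 30.74%.
Direct stake: 36% = 36%.
Via Talus: 25% × 11% = 2.75%.
Total: 30.74% + 36% + 2.75% = 69.49%.

69.49%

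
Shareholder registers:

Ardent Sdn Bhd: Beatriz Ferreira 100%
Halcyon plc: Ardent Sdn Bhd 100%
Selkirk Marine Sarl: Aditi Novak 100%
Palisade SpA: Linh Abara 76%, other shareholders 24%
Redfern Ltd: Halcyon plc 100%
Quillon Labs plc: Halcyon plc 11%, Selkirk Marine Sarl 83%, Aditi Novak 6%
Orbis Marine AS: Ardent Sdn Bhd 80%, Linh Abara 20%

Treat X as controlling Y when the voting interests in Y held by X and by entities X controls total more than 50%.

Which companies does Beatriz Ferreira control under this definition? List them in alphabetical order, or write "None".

Ardent Sdn Bhd, Halcyon plc, Orbis Marine AS, Redfern Ltd

Beatriz holds 100% of Ardent, so Beatriz controls Ardent.
Ardent holds 100% of Halcyon, so Beatriz controls Halcyon.
Halcyon holds 100% of Redfern, so Beatriz controls Redfern.
Ardent holds 80% of Orbis, so Beatriz controls Orbis.
No other company's threshold is met.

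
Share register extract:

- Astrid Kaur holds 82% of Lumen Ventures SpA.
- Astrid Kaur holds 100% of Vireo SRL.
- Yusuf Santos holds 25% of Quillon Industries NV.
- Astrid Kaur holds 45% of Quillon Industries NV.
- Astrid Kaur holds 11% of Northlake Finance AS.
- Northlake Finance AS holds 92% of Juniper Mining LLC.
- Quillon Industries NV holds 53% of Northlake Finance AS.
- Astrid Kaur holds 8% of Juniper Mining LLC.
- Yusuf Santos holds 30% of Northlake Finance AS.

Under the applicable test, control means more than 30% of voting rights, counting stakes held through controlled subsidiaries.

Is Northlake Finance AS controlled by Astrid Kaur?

Yes

Astrid holds 45% of Quillon, so Astrid controls Quillon.
Quillon and Astrid together hold 53% + 11% = 64% of Northlake, so Astrid controls Northlake.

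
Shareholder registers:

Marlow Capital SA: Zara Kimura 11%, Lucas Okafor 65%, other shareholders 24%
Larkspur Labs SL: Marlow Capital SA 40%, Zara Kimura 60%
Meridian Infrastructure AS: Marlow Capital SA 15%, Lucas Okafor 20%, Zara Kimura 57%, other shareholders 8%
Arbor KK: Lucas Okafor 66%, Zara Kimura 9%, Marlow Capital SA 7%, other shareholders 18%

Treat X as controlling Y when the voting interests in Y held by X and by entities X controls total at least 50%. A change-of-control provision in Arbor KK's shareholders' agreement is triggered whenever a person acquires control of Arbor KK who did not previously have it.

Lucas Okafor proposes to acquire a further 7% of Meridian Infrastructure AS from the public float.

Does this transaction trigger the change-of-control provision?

The purchase changes only Lucas's holdings, so Lucas is the only person who could newly come to control Arbor.
Lucas holds 65% of Marlow, so Lucas controls Marlow.
Lucas and Marlow together hold 66% + 7% = 73% of Arbor, so Lucas controls Arbor.
So Lucas already controls Arbor before the transaction.
After the purchase, Lucas's direct stake in Meridian rises to 20% + 7% = 27%.
Lucas controlled Arbor already, so this is not a new person acquiring control; every other person's position is unchanged or reduced.
No new person acquires control, so the clause is not triggered.

No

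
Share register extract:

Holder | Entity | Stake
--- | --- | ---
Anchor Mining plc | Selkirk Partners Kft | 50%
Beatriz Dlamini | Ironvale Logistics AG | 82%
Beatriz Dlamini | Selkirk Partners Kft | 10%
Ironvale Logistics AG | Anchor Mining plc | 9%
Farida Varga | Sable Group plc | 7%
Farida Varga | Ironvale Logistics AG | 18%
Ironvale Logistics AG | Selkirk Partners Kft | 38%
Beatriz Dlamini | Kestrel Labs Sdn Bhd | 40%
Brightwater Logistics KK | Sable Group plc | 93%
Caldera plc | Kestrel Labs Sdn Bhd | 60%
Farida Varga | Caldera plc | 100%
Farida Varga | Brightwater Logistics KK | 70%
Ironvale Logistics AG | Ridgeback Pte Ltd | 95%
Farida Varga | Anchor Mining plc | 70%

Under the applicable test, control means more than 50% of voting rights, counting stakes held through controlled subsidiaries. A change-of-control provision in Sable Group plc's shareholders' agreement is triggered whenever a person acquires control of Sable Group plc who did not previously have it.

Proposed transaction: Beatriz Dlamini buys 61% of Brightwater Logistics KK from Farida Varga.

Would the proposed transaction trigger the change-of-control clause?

The purchase adds only to Beatriz's holdings (Farida's stake shrinks), so Beatriz is the only person who could newly come to control Sable.
Beatriz holds 82% of Ironvale, so Beatriz controls Ironvale.
Ironvale holds 95% of Ridgeback, so Beatriz controls Ridgeback.
Neither Beatriz nor any entity Beatriz controls holds any voting interest in Sable.
So before the transaction, Beatriz does not control Sable.
After the purchase, Beatriz holds 61% of Brightwater directly, and Farida's stake falls to 9%.
Beatriz holds 61% of Brightwater, so Beatriz controls Brightwater.
Brightwater holds 93% of Sable, so Beatriz controls Sable.
Beatriz did not control Sable before and does after, so the clause is triggered.

Yes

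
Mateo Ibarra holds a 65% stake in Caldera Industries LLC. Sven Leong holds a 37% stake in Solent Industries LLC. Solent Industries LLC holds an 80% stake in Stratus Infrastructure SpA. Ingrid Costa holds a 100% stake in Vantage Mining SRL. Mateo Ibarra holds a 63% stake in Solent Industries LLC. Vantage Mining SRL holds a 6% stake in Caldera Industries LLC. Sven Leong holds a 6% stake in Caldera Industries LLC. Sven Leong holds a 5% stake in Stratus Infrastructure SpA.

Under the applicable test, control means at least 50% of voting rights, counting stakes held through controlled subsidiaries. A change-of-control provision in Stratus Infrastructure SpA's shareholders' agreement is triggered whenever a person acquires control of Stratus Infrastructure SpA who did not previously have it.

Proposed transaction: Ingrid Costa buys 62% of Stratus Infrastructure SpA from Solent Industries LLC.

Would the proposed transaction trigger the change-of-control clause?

The purchase adds only to Ingrid's holdings (Solent's stake shrinks), so Ingrid is the only person who could newly come to control Stratus.
Ingrid holds 100% of Vantage, so Ingrid controls Vantage.
Neither Ingrid nor any entity Ingrid controls holds any voting interest in Stratus.
So before the transaction, Ingrid does not control Stratus.
After the purchase, Ingrid holds 62% of Stratus directly, and Solent's stake falls to 18%.
Ingrid holds 62% of Stratus, so Ingrid controls Stratus.
Ingrid did not control Stratus before and does after, so the clause is triggered.

Yes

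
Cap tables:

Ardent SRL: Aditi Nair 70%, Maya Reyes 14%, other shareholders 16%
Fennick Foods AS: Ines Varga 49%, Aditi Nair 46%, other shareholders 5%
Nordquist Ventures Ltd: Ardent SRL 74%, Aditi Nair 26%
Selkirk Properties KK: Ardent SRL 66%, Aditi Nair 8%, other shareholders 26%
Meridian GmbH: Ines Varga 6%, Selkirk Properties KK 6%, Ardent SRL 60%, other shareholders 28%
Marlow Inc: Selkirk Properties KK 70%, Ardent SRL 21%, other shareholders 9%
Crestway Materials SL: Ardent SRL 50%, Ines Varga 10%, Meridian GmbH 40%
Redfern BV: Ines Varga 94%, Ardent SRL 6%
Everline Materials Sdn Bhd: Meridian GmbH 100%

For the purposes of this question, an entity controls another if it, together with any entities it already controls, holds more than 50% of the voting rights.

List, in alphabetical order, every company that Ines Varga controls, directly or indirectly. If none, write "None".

Redfern BV

Ines holds 94% of Redfern, so Ines controls Redfern.
No other company's threshold is met.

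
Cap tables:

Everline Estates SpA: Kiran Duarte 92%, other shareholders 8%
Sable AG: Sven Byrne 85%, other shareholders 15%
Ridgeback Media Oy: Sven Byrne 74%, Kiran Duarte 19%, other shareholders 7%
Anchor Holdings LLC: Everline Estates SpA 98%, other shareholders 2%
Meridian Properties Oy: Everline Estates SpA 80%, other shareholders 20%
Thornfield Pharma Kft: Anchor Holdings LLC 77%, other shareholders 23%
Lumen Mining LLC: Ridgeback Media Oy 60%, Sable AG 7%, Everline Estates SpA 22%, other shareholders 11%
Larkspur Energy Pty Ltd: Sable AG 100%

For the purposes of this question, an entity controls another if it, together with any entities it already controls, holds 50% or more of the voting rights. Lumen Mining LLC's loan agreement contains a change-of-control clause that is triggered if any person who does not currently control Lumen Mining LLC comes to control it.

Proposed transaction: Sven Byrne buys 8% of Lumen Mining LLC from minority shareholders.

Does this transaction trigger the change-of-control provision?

The purchase changes only Sven's holdings, so Sven is the only person who could newly come to control Lumen.
Sven holds 74% of Ridgeback, so Sven controls Ridgeback.
Sven holds 85% of Sable, so Sven controls Sable.
Ridgeback and Sable together hold 60% + 7% = 67% of Lumen, so Sven controls Lumen.
So Sven already controls Lumen before the transaction.
After the purchase, Sven holds 8% of Lumen directly.
Sven controlled Lumen already, so this is not a new person acquiring control; every other person's position is unchanged or reduced.
No new person acquires control, so the clause is not triggered.

No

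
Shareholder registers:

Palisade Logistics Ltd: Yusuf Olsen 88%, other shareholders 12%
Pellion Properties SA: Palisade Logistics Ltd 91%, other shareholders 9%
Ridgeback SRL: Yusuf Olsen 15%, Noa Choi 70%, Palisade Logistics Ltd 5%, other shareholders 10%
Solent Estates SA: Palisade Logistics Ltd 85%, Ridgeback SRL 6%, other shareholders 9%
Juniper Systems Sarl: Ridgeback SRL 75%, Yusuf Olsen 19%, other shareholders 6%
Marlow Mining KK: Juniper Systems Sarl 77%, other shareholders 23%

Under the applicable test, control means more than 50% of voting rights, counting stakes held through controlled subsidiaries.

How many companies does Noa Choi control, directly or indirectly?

Noa holds 70% of Ridgeback, so Noa controls Ridgeback.
Ridgeback holds 75% of Juniper, so Noa controls Juniper.
Juniper holds 77% of Marlow, so Noa controls Marlow.
No other company's threshold is met.
Noa controls 3 companies.

3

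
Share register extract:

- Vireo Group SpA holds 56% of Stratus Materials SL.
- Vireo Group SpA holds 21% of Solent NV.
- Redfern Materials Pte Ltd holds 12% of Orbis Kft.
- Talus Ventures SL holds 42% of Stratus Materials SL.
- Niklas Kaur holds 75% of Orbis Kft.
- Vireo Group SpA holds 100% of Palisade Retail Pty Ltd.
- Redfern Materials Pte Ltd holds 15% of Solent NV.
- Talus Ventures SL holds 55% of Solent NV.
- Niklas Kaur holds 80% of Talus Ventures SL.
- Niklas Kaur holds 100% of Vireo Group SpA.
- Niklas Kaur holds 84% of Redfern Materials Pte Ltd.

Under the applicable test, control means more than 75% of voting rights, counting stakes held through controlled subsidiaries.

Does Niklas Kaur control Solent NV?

Niklas holds 84% of Redfern, so Niklas controls Redfern.
Niklas holds 80% of Talus, so Niklas controls Talus.
Niklas holds 100% of Vireo, so Niklas controls Vireo.
Vireo and Redfern and Talus together hold 21% + 15% + 55% = 91% of Solent, so Niklas controls Solent.

Yes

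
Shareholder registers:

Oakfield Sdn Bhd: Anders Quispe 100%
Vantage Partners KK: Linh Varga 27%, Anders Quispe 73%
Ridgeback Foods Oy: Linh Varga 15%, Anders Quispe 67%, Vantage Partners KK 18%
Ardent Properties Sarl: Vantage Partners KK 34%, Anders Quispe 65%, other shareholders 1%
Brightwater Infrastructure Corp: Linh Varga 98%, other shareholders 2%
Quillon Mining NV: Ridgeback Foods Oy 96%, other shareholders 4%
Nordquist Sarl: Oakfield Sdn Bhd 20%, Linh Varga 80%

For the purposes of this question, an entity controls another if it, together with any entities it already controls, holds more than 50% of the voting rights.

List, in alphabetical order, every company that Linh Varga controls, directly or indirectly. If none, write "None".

Linh holds 98% of Brightwater, so Linh controls Brightwater.
Linh holds 80% of Nordquist, so Linh controls Nordquist.
No other company's threshold is met.

Brightwater Infrastructure Corp, Nordquist Sarl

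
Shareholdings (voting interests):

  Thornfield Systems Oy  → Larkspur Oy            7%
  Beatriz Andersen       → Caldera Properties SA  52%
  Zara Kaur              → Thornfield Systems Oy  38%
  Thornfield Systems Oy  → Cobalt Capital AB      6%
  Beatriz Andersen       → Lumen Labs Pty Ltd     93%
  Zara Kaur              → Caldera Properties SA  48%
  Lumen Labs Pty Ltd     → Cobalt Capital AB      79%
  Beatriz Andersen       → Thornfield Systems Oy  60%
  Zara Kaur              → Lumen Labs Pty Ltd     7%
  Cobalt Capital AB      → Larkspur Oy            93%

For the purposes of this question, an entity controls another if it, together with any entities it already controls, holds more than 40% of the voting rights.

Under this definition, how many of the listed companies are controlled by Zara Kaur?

1

Zara holds 48% of Caldera, so Zara controls Caldera.
No other company's threshold is met.
Zara controls 1 company.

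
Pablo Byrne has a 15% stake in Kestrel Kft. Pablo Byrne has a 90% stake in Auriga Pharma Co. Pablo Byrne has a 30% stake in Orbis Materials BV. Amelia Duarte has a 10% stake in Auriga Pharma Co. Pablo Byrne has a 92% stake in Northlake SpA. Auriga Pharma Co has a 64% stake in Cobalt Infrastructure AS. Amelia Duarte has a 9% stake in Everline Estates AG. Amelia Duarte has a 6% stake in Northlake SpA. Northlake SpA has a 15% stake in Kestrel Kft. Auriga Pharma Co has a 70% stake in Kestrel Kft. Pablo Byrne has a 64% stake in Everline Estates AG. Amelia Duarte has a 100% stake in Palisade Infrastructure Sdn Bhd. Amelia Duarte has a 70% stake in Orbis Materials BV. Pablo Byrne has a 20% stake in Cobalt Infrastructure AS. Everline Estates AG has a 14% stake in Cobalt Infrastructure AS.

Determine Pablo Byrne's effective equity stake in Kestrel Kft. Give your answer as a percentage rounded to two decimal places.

Pablo reaches Kestrel along 3 paths.
Direct stake: 15% = 15%.
Via Northlake: 92% × 15% = 13.8%.
Via Auriga: 90% × 70% = 63%.
Total: 15% + 13.8% + 63% = 91.8%.
Rounded: 91.80%.

91.80%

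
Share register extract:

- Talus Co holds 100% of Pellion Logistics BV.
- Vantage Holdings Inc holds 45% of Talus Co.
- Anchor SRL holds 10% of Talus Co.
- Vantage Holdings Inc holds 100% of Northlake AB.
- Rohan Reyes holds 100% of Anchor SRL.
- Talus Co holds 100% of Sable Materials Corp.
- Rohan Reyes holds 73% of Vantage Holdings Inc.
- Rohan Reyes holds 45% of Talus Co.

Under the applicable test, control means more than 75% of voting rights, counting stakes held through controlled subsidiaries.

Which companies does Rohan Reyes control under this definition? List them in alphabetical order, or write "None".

Anchor SRL

Rohan holds 100% of Anchor, so Rohan controls Anchor.
No other company's threshold is met.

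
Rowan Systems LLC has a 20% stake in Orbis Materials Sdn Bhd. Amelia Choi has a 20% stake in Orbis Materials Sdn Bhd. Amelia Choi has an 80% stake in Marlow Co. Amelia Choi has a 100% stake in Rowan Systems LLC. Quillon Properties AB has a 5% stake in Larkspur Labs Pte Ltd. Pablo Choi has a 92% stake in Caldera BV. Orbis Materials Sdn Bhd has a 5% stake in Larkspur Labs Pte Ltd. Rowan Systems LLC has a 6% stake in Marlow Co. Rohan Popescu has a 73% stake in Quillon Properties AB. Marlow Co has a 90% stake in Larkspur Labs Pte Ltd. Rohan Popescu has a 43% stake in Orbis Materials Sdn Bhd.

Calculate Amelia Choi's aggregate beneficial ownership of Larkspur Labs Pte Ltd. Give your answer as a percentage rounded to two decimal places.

Amelia reaches Larkspur along 4 paths.
Via Orbis: 20% × 5% = 1%.
Via Rowan → Orbis: 100% × 20% × 5% = 1%.
Via Rowan → Marlow: 100% × 6% × 90% = 5.4%.
Via Marlow: 80% × 90% = 72%.
Total: 1% + 1% + 5.4% + 72% = 79.4%.
Rounded: 79.40%.

79.40%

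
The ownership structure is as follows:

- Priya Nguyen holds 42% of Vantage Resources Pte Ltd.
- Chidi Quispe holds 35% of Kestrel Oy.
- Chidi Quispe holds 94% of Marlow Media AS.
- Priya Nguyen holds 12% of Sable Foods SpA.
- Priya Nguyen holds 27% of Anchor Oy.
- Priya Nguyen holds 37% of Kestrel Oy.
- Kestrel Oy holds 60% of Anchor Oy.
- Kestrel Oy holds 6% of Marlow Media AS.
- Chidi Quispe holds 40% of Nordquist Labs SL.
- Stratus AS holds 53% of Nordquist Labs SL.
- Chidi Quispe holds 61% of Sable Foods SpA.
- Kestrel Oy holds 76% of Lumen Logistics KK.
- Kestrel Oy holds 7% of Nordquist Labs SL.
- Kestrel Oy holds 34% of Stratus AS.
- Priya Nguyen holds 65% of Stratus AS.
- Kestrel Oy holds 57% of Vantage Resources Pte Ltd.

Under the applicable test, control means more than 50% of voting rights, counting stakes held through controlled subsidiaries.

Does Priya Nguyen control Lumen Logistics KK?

No

Priya holds 65% of Stratus, so Priya controls Stratus.
Stratus holds 53% of Nordquist, so Priya controls Nordquist.
Neither Priya nor any entity Priya controls holds any voting interest in Lumen.
So Priya does not control Lumen.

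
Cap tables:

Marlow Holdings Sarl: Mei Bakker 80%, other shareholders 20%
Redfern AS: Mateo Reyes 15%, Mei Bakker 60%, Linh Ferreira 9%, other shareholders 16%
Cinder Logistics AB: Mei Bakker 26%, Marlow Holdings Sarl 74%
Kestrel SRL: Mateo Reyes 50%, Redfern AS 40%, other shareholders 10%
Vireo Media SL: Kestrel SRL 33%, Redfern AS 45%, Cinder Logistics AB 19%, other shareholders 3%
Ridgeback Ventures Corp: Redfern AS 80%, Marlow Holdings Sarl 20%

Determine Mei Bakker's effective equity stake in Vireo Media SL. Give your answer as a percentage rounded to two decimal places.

51.11%

Mei reaches Vireo along 4 paths.
Via Redfern → Kestrel: 60% × 40% × 33% = 7.92%.
Via Redfern: 60% × 45% = 27%.
Via Cinder: 26% × 19% = 4.94%.
Via Marlow → Cinder: 80% × 74% × 19% = 11.248%.
Total: 7.92% + 27% + 4.94% + 11.248% = 51.108%.
Rounded: 51.11%.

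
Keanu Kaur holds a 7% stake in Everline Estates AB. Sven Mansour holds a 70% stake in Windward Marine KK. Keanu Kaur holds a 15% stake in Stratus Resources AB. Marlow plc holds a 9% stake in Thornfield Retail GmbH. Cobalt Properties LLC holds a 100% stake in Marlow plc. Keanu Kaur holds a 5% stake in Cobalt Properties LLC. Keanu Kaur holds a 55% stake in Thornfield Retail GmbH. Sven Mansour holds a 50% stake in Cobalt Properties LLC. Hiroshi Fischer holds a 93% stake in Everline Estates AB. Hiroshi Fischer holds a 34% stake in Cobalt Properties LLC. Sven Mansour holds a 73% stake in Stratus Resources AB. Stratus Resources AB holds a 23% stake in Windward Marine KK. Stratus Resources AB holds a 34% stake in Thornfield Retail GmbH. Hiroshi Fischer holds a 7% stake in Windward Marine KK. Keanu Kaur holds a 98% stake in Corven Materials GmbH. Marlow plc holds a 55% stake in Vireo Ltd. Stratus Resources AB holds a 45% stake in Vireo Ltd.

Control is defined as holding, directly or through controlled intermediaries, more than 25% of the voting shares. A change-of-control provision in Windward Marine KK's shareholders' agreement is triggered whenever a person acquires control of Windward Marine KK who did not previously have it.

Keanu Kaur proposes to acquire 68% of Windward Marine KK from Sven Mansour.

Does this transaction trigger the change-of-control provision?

Yes

The purchase adds only to Keanu's holdings (Sven's stake shrinks), so Keanu is the only person who could newly come to control Windward.
Keanu holds 55% of Thornfield, so Keanu controls Thornfield.
Keanu holds 98% of Corven, so Keanu controls Corven.
Neither Keanu nor any entity Keanu controls holds any voting interest in Windward.
So before the transaction, Keanu does not control Windward.
After the purchase, Keanu holds 68% of Windward directly, and Sven's stake falls to 2%.
Keanu holds 68% of Windward, so Keanu controls Windward.
Keanu did not control Windward before and does after, so the clause is triggered.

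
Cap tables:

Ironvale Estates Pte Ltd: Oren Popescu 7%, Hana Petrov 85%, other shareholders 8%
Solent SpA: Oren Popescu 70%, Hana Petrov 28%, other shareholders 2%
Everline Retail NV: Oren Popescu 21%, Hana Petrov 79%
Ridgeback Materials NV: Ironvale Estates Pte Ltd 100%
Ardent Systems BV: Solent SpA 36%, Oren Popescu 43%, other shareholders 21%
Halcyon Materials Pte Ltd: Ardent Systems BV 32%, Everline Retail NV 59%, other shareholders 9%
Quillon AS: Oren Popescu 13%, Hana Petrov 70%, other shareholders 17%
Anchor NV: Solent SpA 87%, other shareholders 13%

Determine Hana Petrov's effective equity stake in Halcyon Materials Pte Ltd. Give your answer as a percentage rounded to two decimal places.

Hana reaches Halcyon along 2 paths.
Via Solent → Ardent: 28% × 36% × 32% = 3.2256%.
Via Everline: 79% × 59% = 46.61%.
Total: 3.2256% + 46.61% = 49.8356%.
Rounded: 49.84%.

49.84%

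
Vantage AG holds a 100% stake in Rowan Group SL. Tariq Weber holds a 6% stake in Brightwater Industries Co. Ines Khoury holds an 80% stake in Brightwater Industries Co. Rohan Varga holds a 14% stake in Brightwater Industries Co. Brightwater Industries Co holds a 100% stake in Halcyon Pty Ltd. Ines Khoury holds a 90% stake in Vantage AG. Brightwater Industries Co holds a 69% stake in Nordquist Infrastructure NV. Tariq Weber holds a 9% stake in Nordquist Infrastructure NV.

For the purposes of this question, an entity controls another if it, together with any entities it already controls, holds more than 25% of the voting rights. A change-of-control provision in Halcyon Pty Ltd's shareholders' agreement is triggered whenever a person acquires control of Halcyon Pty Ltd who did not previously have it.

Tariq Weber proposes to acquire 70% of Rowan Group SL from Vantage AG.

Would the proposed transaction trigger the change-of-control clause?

The purchase adds only to Tariq's holdings (Vantage's stake shrinks), so Tariq is the only person who could newly come to control Halcyon.
Tariq's largest direct stake is 9% in Nordquist, which does not meet the threshold, so Tariq controls no company.
Neither Tariq nor any entity Tariq controls holds any voting interest in Halcyon.
So before the transaction, Tariq does not control Halcyon.
After the purchase, Tariq holds 70% of Rowan directly, and Vantage's stake falls to 30%.
Tariq holds 70% of Rowan, so Tariq controls Rowan.
After the transaction, neither Tariq nor any entity Tariq controls holds a voting interest in Halcyon, so Tariq still does not control it.
No new person acquires control, so the clause is not triggered.

No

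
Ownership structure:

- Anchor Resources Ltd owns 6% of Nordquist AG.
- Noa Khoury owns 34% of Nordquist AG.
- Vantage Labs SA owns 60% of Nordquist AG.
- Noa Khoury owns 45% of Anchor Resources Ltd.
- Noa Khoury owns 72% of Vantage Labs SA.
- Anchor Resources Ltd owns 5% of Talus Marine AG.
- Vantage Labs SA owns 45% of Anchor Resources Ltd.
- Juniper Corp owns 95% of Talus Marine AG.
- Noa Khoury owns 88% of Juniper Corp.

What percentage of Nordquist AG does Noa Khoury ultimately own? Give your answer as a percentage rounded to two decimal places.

81.84%

Noa reaches Nordquist along 4 paths.
Direct stake: 34% = 34%.
Via Anchor: 45% × 6% = 2.7%.
Via Vantage → Anchor: 72% × 45% × 6% = 1.944%.
Via Vantage: 72% × 60% = 43.2%.
Total: 34% + 2.7% + 1.944% + 43.2% = 81.844%.
Rounded: 81.84%.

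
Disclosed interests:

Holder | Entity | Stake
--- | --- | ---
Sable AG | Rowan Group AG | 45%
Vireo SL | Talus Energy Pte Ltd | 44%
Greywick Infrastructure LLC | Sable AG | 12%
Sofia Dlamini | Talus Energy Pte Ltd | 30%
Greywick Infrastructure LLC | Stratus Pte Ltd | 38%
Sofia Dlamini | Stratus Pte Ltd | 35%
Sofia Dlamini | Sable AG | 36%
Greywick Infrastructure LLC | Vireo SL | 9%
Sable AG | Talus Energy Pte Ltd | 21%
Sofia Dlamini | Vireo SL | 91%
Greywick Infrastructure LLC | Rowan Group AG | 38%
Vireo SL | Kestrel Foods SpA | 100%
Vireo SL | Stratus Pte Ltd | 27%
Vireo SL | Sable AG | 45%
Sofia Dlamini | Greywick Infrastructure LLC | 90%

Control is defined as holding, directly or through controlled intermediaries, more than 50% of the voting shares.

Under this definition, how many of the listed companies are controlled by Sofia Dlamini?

7

Sofia holds 90% of Greywick, so Sofia controls Greywick.
Greywick and Sofia together hold 9% + 91% = 100% of Vireo, so Sofia controls Vireo.
Vireo and Sofia and Greywick together hold 45% + 36% + 12% = 93% of Sable, so Sofia controls Sable.
Sofia and Greywick and Vireo together hold 35% + 38% + 27% = 100% of Stratus, so Sofia controls Stratus.
Vireo and Sofia and Sable together hold 44% + 30% + 21% = 95% of Talus, so Sofia controls Talus.
Vireo holds 100% of Kestrel, so Sofia controls Kestrel.
Sable and Greywick together hold 45% + 38% = 83% of Rowan, so Sofia controls Rowan.
Sofia controls 7 companies.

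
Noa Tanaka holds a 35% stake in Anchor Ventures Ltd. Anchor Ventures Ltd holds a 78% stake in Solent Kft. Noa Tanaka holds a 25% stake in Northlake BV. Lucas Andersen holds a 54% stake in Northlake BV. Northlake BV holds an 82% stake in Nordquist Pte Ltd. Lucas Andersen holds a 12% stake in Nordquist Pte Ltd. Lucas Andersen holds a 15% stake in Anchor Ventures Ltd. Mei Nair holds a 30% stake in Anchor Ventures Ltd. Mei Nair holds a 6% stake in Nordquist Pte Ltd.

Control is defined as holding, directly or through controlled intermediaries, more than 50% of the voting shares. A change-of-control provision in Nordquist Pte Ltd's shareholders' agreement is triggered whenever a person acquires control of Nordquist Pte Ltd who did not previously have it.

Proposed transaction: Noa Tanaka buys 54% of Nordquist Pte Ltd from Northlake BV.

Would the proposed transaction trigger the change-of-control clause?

Yes

The purchase adds only to Noa's holdings (Northlake's stake shrinks), so Noa is the only person who could newly come to control Nordquist.
Noa's largest direct stake is 35% in Anchor, which does not meet the threshold, so Noa controls no company.
Neither Noa nor any entity Noa controls holds any voting interest in Nordquist.
So before the transaction, Noa does not control Nordquist.
After the purchase, Noa holds 54% of Nordquist directly, and Northlake's stake falls to 28%.
Noa holds 54% of Nordquist, so Noa controls Nordquist.
Noa did not control Nordquist before and does after, so the clause is triggered.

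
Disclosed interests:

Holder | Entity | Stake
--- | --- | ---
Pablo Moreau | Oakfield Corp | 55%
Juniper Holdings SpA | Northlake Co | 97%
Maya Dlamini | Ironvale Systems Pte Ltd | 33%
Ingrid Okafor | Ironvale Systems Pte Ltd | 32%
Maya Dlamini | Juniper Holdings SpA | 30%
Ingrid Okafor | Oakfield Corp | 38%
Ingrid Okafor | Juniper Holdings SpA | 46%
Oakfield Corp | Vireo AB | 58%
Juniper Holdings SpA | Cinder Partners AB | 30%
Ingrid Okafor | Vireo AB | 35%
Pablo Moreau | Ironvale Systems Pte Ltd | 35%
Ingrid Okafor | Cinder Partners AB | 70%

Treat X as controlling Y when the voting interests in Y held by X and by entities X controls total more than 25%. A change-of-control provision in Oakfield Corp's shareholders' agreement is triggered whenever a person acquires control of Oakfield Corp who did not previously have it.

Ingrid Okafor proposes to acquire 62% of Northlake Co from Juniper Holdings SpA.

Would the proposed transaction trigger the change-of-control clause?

The purchase adds only to Ingrid's holdings (Juniper's stake shrinks), so Ingrid is the only person who could newly come to control Oakfield.
Ingrid holds 38% of Oakfield, so Ingrid controls Oakfield.
So Ingrid already controls Oakfield before the transaction.
After the purchase, Ingrid holds 62% of Northlake directly, and Juniper's stake falls to 35%.
Ingrid controlled Oakfield already, so this is not a new person acquiring control; every other person's position is unchanged or reduced.
No new person acquires control, so the clause is not triggered.

No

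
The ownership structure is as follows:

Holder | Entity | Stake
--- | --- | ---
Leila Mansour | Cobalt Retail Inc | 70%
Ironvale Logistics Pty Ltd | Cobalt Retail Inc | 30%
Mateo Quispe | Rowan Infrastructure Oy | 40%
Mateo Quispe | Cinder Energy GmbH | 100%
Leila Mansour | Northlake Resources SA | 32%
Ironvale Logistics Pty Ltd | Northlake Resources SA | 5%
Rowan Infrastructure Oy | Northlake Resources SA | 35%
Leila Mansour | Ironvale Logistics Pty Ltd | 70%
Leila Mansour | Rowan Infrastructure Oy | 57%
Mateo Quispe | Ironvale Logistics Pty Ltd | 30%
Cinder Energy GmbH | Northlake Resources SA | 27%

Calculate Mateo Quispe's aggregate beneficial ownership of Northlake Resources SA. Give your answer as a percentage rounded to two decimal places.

Mateo reaches Northlake along 3 paths.
Via Rowan: 40% × 35% = 14%.
Via Ironvale: 30% × 5% = 1.5%.
Via Cinder: 100% × 27% = 27%.
Total: 14% + 1.5% + 27% = 42.5%.
Rounded: 42.50%.

42.50%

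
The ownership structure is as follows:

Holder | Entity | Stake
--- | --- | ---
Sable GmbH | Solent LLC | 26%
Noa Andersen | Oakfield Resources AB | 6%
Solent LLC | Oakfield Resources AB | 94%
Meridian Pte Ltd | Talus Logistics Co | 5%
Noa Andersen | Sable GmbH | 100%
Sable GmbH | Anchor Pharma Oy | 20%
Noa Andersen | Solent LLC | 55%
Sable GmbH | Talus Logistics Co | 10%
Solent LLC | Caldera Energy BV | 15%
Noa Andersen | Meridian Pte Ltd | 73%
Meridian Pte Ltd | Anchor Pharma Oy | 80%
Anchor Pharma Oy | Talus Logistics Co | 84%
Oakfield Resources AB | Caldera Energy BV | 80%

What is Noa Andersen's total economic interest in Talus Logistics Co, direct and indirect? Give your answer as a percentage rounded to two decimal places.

Noa reaches Talus along 4 paths.
Via Sable: 100% × 10% = 10%.
Via Sable → Anchor: 100% × 20% × 84% = 16.8%.
Via Meridian → Anchor: 73% × 80% × 84% = 49.056%.
Via Meridian: 73% × 5% = 3.65%.
Total: 10% + 16.8% + 49.056% + 3.65% = 79.506%.
Rounded: 79.51%.

79.51%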